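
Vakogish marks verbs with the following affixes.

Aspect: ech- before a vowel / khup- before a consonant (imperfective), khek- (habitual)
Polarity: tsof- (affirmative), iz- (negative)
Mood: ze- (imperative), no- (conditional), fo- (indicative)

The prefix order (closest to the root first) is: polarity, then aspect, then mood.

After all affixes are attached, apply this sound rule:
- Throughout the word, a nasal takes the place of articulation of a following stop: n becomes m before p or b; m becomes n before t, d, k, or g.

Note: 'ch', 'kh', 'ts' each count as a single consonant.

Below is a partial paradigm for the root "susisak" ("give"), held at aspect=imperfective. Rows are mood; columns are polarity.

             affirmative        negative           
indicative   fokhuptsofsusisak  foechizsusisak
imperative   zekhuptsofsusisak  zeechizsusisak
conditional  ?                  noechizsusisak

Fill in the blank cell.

Attach polarity affirmative tsof- → tsofsusisak.
Attach aspect imperfective khup- (before consonant 'ts') → khuptsofsusisak.
Attach mood conditional no- → nokhuptsofsusisak.
Nasal assimilation: no change.

nokhuptsofsusisak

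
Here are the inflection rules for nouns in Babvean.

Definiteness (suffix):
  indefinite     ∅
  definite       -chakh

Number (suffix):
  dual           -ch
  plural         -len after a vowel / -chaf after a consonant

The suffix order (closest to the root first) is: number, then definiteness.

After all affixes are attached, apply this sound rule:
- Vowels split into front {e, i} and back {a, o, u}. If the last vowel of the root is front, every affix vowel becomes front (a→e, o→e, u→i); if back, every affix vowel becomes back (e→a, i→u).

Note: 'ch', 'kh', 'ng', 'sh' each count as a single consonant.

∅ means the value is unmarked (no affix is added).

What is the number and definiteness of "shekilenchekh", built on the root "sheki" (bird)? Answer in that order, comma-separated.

plural, definite

Segment: sheki-len-chakh.
number: -len/chaf → plural.
definiteness: -chakh → definite.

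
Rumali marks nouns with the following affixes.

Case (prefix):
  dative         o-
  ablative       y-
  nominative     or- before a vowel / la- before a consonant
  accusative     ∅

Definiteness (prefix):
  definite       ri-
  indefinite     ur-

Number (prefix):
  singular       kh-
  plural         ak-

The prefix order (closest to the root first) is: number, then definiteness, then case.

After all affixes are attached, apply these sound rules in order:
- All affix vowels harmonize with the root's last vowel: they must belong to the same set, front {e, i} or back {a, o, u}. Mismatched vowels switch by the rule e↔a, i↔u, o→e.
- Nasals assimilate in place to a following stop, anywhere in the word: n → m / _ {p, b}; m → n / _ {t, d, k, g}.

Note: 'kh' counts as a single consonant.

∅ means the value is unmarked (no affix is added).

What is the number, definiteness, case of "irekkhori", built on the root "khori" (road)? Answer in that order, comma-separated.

Segment: ur-ak-khori.
number: ak- → plural.
definiteness: ur- → indefinite.
case: ∅ → accusative.

plural, indefinite, accusative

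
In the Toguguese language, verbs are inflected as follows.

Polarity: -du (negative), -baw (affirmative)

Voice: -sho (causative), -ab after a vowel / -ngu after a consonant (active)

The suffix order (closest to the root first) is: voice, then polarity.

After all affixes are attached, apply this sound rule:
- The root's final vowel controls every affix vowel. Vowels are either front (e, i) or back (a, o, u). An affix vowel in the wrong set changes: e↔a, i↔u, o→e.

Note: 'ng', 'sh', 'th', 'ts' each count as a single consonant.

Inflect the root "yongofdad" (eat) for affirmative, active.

yongofdadngubaw

Attach voice active -ngu (after consonant 'd') → yongofdadngu.
Attach polarity affirmative -baw → yongofdadngubaw.
Vowel harmony: no change.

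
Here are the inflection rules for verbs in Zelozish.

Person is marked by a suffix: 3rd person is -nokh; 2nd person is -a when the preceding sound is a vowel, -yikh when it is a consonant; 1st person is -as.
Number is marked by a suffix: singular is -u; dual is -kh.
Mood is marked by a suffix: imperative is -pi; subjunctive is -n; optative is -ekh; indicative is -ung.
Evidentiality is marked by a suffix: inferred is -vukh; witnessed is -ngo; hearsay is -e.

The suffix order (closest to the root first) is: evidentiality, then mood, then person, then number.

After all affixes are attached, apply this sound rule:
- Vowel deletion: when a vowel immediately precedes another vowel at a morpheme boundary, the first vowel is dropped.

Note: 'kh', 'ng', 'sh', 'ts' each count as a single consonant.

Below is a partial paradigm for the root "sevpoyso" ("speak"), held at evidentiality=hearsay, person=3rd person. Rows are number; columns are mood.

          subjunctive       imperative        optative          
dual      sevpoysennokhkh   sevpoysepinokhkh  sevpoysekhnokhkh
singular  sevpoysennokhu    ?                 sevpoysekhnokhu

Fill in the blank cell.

Attach evidentiality hearsay -e → sevpoysoe.
Attach mood imperative -pi → sevpoysoepi.
Attach person 3rd person -nokh → sevpoysoepinokh.
Attach number singular -u → sevpoysoepinokhu.
Apply vowel deletion: sevpoysoepinokhu → sevpoysepinokhu.

sevpoysepinokhu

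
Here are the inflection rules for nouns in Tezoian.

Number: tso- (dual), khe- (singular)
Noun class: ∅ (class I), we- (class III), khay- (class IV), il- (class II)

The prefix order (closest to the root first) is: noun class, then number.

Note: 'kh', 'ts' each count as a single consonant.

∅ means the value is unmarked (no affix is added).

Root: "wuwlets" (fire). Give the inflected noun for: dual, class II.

Attach noun class class II il- → ilwuwlets.
Attach number dual tso- → tsoilwuwlets.

tsoilwuwlets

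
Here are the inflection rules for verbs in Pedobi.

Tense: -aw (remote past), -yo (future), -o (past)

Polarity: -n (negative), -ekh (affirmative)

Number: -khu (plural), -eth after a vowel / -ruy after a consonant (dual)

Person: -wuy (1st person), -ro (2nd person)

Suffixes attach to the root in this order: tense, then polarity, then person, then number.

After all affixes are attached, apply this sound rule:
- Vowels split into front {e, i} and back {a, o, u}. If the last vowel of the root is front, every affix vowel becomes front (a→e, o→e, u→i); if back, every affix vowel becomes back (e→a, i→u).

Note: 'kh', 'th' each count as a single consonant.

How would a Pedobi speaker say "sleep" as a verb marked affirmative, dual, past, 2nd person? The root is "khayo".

khayooakhroath

Attach tense past -o → khayoo.
Attach polarity affirmative -ekh → khayooekh.
Attach person 2nd person -ro → khayooekhro.
Attach number dual -eth (after vowel 'o') → khayooekhroeth.
Apply vowel harmony: khayooekhroeth → khayooakhroath.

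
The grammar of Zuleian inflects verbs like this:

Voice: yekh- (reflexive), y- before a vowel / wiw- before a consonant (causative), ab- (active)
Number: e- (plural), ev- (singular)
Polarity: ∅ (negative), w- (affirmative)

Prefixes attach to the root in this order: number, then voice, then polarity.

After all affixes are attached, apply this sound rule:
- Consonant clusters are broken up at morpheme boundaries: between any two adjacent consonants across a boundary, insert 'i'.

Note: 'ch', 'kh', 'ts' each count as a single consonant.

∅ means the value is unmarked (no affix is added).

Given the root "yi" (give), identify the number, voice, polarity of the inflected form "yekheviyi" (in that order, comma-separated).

Segment: yekh-ev-yi.
number: ev- → singular.
voice: yekh- → reflexive.
polarity: ∅ → negative.

singular, reflexive, negative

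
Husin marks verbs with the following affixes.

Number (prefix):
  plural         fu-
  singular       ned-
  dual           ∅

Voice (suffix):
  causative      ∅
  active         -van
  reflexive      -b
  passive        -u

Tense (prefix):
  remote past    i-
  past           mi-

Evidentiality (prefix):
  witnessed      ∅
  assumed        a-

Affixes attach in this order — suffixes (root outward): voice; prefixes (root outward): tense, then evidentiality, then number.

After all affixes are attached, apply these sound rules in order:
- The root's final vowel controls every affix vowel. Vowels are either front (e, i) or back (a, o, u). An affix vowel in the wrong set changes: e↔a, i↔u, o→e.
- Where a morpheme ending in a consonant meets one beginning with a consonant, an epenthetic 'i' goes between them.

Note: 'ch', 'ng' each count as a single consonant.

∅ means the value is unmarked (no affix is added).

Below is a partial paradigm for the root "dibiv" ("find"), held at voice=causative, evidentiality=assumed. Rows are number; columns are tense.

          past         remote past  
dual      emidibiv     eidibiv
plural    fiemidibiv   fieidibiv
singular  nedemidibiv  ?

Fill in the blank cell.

Attach tense remote past i- → idibiv.
voice = causative: zero marking, form stays idibiv.
Attach evidentiality assumed a- → aidibiv.
Attach number singular ned- → nedaidibiv.
Apply vowel harmony: nedaidibiv → nedeidibiv.
Epenthesis: no change.

nedeidibiv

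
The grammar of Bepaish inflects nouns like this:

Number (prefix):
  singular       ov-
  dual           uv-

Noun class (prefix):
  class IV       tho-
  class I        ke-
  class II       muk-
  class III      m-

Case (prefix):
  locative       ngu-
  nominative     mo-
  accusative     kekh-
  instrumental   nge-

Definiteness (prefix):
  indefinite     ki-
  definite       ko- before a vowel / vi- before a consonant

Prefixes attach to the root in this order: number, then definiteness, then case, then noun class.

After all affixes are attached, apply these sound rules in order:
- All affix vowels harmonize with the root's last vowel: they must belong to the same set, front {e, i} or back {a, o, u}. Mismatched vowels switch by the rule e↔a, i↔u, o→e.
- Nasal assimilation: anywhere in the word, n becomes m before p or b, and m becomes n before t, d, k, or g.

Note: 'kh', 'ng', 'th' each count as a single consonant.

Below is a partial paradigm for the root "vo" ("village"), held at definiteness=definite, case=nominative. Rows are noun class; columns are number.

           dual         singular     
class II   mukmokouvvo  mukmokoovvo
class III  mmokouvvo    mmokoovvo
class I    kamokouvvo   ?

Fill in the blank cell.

Attach number singular ov- → ovvo.
Attach definiteness definite ko- (before vowel 'o') → koovvo.
Attach case nominative mo- → mokoovvo.
Attach noun class class I ke- → kemokoovvo.
Apply vowel harmony: kemokoovvo → kamokoovvo.
Nasal assimilation: no change.

kamokoovvo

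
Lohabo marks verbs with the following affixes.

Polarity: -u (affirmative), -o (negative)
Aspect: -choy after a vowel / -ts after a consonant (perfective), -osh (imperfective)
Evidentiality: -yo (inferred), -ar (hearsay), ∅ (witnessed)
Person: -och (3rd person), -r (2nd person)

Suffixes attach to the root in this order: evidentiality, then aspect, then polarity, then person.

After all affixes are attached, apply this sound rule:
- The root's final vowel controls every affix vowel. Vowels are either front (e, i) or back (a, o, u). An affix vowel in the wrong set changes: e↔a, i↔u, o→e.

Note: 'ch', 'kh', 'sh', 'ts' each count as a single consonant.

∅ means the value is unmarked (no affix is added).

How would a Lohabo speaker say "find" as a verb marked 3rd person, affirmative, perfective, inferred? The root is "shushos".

Attach evidentiality inferred -yo → shushosyo.
Attach aspect perfective -choy (after vowel 'o') → shushosyochoy.
Attach polarity affirmative -u → shushosyochoyu.
Attach person 3rd person -och → shushosyochoyuoch.
Vowel harmony: no change.

shushosyochoyuoch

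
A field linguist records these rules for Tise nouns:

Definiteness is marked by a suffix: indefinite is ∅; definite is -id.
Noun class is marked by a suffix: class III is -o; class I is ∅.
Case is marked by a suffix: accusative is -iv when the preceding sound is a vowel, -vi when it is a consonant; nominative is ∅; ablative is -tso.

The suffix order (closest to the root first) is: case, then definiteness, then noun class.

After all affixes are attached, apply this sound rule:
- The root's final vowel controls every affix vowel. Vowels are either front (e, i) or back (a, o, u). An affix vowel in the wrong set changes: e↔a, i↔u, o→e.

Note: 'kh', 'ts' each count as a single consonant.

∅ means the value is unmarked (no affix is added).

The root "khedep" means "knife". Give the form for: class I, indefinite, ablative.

Attach case ablative -tso → khedeptso.
definiteness = indefinite: zero marking, form stays khedeptso.
noun class = class I: zero marking, form stays khedeptso.
Apply vowel harmony: khedeptso → khedeptse.

khedeptse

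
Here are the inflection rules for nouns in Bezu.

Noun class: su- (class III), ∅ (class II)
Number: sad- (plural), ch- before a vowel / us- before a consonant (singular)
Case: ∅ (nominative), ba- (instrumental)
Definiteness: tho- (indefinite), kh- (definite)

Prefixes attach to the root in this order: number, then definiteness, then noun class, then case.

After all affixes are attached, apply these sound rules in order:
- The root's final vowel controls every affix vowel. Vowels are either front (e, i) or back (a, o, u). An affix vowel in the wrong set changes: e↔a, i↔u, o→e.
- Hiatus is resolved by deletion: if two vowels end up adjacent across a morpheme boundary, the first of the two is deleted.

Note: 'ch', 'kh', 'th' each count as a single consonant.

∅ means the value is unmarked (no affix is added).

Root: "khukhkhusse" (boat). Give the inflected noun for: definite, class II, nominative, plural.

khsedkhukhkhusse

Attach number plural sad- → sadkhukhkhusse.
Attach definiteness definite kh- → khsadkhukhkhusse.
noun class = class II: zero marking, form stays khsadkhukhkhusse.
case = nominative: zero marking, form stays khsadkhukhkhusse.
Apply vowel harmony: khsadkhukhkhusse → khsedkhukhkhusse.
Vowel deletion: no change.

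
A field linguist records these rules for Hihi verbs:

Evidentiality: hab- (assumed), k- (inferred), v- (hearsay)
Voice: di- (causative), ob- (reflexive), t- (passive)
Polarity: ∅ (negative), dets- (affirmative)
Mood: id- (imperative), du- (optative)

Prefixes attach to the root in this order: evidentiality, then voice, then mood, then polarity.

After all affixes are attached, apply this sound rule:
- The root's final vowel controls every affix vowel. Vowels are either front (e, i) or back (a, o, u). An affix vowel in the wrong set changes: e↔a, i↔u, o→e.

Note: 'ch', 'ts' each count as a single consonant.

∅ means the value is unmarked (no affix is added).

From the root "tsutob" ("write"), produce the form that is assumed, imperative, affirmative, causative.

Attach evidentiality assumed hab- → habtsutob.
Attach voice causative di- → dihabtsutob.
Attach mood imperative id- → iddihabtsutob.
Attach polarity affirmative dets- → detsiddihabtsutob.
Apply vowel harmony: detsiddihabtsutob → datsudduhabtsutob.

datsudduhabtsutob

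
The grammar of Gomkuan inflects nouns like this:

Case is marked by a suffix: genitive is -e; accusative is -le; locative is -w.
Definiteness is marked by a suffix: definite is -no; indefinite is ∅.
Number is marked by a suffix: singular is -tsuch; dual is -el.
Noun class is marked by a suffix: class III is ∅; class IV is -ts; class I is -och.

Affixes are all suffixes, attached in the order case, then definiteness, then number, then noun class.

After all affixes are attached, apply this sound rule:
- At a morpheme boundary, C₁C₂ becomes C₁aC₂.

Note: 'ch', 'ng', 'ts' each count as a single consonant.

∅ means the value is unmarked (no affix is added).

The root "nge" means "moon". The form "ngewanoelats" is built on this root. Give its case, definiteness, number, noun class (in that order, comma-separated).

Segment: nge-w-no-el-ts.
case: -w → locative.
definiteness: -no → definite.
number: -el → dual.
noun class: -ts → class IV.

locative, definite, dual, class IV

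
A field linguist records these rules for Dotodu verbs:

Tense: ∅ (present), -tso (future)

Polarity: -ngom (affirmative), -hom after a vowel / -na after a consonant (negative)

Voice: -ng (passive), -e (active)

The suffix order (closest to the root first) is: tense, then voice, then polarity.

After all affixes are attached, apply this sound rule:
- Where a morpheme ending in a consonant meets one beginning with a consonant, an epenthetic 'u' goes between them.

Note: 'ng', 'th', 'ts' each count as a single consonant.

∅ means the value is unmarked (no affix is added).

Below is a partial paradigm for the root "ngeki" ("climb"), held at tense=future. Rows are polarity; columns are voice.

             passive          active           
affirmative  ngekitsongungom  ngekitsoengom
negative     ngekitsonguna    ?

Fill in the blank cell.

ngekitsoehom

Attach tense future -tso → ngekitso.
Attach voice active -e → ngekitsoe.
Attach polarity negative -hom (after vowel 'e') → ngekitsoehom.
Epenthesis: no change.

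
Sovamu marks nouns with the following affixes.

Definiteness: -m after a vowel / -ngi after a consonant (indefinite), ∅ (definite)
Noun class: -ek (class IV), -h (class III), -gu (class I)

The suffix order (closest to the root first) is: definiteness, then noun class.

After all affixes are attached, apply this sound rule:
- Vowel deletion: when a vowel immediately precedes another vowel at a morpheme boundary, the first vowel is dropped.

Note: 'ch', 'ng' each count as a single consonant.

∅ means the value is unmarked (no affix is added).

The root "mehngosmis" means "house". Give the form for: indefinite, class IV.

mehngosmisngek

Attach definiteness indefinite -ngi (after consonant 's') → mehngosmisngi.
Attach noun class class IV -ek → mehngosmisngiek.
Apply vowel deletion: mehngosmisngiek → mehngosmisngek.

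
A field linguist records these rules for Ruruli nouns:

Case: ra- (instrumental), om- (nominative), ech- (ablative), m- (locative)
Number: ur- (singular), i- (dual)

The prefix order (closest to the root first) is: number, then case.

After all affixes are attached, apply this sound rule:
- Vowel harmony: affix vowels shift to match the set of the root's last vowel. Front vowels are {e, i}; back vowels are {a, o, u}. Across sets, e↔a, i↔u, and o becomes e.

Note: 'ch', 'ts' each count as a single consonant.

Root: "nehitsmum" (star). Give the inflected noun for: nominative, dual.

Attach number dual i- → inehitsmum.
Attach case nominative om- → ominehitsmum.
Apply vowel harmony: ominehitsmum → omunehitsmum.

omunehitsmum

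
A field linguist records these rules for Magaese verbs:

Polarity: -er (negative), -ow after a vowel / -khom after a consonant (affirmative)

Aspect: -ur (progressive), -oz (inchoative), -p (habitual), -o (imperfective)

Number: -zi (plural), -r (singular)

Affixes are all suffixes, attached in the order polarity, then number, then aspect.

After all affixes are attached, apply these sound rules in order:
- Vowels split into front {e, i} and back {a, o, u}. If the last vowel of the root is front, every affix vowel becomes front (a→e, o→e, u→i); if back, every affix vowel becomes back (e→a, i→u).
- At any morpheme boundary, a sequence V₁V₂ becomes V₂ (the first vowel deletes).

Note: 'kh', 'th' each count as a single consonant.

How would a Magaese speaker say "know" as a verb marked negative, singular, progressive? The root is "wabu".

Attach polarity negative -er → wabuer.
Attach number singular -r → wabuerr.
Attach aspect progressive -ur → wabuerrur.
Apply vowel harmony: wabuerrur → wabuarrur.
Apply vowel deletion: wabuarrur → wabarrur.

wabarrur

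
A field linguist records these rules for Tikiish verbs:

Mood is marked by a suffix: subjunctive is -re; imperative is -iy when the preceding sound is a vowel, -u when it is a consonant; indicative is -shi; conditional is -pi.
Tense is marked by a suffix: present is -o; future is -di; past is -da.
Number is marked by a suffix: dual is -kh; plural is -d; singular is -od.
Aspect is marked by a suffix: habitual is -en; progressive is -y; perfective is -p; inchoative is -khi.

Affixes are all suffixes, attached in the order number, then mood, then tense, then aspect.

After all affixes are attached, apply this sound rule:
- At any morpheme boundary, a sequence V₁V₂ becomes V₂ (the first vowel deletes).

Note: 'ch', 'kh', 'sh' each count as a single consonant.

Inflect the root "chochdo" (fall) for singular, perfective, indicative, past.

Attach number singular -od → chochdood.
Attach mood indicative -shi → chochdoodshi.
Attach tense past -da → chochdoodshida.
Attach aspect perfective -p → chochdoodshidap.
Apply vowel deletion: chochdoodshidap → chochdodshidap.

chochdodshidap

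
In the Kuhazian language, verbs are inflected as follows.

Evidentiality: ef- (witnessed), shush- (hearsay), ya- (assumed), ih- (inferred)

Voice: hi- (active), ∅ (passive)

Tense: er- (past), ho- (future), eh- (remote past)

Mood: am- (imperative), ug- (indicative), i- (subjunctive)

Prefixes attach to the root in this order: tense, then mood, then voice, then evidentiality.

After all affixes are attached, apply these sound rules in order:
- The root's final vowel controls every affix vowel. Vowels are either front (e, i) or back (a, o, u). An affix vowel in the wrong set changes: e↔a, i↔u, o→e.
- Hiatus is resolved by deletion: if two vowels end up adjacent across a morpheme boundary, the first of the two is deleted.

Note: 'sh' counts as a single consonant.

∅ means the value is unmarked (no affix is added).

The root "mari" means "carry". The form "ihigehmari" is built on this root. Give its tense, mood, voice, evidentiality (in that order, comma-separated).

remote past, indicative, passive, inferred

Segment: ih-ug-eh-mari.
tense: eh- → remote past.
mood: ug- → indicative.
voice: ∅ → passive.
evidentiality: ih- → inferred.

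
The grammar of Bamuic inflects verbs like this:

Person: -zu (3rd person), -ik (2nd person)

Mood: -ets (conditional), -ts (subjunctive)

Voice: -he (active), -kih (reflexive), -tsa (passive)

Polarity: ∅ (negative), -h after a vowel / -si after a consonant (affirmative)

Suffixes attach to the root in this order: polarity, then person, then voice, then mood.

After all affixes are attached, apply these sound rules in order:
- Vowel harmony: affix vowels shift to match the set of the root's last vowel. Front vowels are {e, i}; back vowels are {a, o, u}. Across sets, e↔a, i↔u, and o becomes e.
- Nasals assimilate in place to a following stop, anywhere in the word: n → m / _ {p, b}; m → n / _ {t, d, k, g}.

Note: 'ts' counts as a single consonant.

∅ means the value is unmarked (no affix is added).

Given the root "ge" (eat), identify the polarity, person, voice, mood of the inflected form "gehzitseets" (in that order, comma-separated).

Segment: ge-h-zu-tsa-ets.
polarity: -h/si → affirmative.
person: -zu → 3rd person.
voice: -tsa → passive.
mood: -ets → conditional.

affirmative, 3rd person, passive, conditional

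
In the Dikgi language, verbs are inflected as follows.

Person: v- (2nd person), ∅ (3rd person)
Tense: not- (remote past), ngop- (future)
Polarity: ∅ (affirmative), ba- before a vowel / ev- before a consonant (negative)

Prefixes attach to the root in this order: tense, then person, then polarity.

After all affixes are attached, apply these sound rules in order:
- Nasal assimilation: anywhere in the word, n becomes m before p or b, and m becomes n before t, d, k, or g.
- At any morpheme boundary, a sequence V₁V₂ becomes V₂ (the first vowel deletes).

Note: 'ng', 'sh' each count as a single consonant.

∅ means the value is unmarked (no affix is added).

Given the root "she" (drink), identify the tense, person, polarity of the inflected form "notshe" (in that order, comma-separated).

Segment: not-she.
tense: not- → remote past.
person: ∅ → 3rd person.
polarity: ∅ → affirmative.

remote past, 3rd person, affirmative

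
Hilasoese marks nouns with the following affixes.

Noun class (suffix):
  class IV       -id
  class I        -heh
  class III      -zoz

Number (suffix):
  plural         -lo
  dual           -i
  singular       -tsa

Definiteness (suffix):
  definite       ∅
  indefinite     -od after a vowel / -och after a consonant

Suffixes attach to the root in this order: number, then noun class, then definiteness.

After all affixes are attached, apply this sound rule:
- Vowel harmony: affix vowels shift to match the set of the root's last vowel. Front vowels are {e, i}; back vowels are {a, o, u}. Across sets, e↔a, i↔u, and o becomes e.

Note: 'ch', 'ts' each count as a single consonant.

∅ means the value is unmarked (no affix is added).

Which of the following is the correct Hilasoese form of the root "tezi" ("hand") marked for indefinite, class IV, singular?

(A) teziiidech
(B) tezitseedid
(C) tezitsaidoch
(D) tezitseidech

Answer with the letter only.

D

Attach number singular -tsa → tezitsa.
Attach noun class class IV -id → tezitsaid.
Attach definiteness indefinite -och (after consonant 'd') → tezitsaidoch.
Apply vowel harmony: tezitsaidoch → tezitseidech.
So the correct form is tezitseidech, option (D).
(B) tezitseedid is wrong: it has the affixes in the wrong order.
(A) teziiidech is wrong: it uses dual instead of singular for number.
(C) tezitsaidoch is wrong: it fails to apply the sound rule(s).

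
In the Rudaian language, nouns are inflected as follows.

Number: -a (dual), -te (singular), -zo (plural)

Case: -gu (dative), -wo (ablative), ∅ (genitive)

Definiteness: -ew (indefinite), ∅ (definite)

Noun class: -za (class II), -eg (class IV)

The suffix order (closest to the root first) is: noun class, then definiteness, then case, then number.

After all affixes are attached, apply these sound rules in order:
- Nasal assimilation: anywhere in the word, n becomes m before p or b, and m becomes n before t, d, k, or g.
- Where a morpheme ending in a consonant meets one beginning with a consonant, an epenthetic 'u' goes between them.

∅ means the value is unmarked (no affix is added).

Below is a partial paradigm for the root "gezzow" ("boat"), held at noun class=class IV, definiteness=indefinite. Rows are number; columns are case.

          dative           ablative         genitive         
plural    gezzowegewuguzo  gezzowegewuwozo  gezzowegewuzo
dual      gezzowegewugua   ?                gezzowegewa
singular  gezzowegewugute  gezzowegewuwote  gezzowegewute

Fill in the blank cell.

Attach noun class class IV -eg → gezzoweg.
Attach definiteness indefinite -ew → gezzowegew.
Attach case ablative -wo → gezzowegewwo.
Attach number dual -a → gezzowegewwoa.
Nasal assimilation: no change.
Apply epenthesis: gezzowegewwoa → gezzowegewuwoa.

gezzowegewuwoa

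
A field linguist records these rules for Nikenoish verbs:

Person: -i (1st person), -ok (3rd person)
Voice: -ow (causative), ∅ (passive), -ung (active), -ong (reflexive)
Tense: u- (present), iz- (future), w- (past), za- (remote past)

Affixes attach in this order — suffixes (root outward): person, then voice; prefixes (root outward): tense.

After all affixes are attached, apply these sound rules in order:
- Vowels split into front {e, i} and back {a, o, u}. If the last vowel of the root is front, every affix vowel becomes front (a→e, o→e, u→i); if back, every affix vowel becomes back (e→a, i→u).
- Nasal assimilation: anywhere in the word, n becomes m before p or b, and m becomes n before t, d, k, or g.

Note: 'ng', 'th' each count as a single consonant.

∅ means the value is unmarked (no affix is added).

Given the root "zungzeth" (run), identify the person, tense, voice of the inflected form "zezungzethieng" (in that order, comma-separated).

1st person, remote past, reflexive

Segment: za-zungzeth-i-ong.
person: -i → 1st person.
tense: za- → remote past.
voice: -ong → reflexive.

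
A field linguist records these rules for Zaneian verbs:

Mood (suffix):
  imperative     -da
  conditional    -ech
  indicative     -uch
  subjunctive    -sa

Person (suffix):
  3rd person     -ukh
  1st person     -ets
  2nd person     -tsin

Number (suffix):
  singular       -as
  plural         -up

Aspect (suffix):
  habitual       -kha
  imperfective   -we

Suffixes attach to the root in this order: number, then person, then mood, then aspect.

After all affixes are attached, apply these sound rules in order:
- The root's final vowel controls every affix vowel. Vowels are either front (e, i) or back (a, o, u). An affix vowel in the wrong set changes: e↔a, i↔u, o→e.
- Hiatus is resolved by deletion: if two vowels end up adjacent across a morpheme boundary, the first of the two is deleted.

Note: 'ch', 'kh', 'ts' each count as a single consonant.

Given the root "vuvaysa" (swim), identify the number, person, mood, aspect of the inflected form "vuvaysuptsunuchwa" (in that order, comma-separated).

Segment: vuvaysa-up-tsin-uch-we.
number: -up → plural.
person: -tsin → 2nd person.
mood: -uch → indicative.
aspect: -we → imperfective.

plural, 2nd person, indicative, imperfective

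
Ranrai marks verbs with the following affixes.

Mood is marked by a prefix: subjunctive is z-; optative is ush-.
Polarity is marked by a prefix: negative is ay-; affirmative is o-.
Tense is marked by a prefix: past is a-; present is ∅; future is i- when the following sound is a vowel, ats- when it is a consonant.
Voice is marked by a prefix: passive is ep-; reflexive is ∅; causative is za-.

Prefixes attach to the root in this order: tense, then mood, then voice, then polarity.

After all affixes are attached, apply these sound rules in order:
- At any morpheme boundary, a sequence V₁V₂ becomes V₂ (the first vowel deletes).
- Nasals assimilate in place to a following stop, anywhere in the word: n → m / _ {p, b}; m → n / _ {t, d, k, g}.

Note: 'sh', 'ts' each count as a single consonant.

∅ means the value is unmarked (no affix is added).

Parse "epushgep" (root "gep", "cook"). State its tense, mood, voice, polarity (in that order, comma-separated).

present, optative, passive, affirmative

Segment: o-ep-ush-gep.
tense: ∅ → present.
mood: ush- → optative.
voice: ep- → passive.
polarity: o- → affirmative.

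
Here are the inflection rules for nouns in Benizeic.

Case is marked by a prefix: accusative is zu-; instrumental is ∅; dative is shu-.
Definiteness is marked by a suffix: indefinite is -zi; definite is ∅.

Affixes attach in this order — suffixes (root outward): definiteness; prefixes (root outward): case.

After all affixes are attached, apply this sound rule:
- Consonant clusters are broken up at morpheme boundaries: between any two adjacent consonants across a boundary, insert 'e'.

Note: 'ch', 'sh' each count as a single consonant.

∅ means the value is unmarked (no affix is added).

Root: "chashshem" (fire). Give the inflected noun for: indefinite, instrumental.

Attach definiteness indefinite -zi → chashshemzi.
case = instrumental: zero marking, form stays chashshemzi.
Apply epenthesis: chashshemzi → chashshemezi.

chashshemezi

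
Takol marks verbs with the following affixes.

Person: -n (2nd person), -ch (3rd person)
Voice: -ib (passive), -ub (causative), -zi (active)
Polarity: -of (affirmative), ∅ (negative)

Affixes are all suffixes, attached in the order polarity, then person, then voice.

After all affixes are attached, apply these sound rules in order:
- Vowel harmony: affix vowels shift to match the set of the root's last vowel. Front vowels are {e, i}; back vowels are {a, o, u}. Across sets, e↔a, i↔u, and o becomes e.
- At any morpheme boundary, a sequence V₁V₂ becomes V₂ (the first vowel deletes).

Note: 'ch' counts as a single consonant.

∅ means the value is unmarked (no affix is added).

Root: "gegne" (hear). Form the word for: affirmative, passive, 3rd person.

Attach polarity affirmative -of → gegneof.
Attach person 3rd person -ch → gegneofch.
Attach voice passive -ib → gegneofchib.
Apply vowel harmony: gegneofchib → gegneefchib.
Apply vowel deletion: gegneefchib → gegnefchib.

gegnefchib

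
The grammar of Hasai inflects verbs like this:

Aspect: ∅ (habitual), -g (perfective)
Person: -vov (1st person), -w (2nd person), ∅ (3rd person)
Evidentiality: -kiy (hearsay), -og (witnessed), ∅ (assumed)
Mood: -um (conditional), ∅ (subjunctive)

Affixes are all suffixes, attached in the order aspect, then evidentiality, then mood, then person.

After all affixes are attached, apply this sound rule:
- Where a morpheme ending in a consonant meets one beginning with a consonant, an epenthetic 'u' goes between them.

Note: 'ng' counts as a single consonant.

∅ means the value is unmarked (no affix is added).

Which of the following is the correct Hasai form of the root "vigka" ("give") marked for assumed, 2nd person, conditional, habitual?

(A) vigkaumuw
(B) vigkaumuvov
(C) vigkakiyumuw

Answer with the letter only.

aspect = habitual: zero marking, form stays vigka.
evidentiality = assumed: zero marking, form stays vigka.
Attach mood conditional -um → vigkaum.
Attach person 2nd person -w → vigkaumw.
Apply epenthesis: vigkaumw → vigkaumuw.
So the correct form is vigkaumuw, option (A).
(B) vigkaumuvov is wrong: it uses 1st person instead of 2nd person for person.
(C) vigkakiyumuw is wrong: it uses hearsay instead of assumed for evidentiality.

A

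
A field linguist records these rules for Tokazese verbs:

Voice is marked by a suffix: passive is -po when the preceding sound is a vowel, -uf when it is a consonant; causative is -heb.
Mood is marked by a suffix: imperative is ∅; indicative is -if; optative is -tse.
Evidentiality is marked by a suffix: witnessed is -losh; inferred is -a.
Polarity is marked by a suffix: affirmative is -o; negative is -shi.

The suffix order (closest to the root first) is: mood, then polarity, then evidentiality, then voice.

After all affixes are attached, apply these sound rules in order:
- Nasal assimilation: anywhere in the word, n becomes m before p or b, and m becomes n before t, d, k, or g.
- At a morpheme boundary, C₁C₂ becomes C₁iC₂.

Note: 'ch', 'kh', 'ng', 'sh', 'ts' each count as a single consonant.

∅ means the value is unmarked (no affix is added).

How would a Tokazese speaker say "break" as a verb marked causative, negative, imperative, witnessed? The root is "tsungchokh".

tsungchokhishiloshiheb

mood = imperative: zero marking, form stays tsungchokh.
Attach polarity negative -shi → tsungchokhshi.
Attach evidentiality witnessed -losh → tsungchokhshilosh.
Attach voice causative -heb → tsungchokhshiloshheb.
Nasal assimilation: no change.
Apply epenthesis: tsungchokhshiloshheb → tsungchokhishiloshiheb.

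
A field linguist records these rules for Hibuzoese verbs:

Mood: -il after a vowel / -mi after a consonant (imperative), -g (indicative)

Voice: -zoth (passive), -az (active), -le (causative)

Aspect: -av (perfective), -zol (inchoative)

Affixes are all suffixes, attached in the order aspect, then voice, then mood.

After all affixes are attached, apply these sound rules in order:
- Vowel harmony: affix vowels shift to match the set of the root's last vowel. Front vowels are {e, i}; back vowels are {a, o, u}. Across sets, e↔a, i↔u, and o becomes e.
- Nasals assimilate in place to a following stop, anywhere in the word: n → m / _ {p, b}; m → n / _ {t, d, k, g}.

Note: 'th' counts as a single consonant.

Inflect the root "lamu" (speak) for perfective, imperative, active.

lamuavazmu

Attach aspect perfective -av → lamuav.
Attach voice active -az → lamuavaz.
Attach mood imperative -mi (after consonant 'z') → lamuavazmi.
Apply vowel harmony: lamuavazmi → lamuavazmu.
Nasal assimilation: no change.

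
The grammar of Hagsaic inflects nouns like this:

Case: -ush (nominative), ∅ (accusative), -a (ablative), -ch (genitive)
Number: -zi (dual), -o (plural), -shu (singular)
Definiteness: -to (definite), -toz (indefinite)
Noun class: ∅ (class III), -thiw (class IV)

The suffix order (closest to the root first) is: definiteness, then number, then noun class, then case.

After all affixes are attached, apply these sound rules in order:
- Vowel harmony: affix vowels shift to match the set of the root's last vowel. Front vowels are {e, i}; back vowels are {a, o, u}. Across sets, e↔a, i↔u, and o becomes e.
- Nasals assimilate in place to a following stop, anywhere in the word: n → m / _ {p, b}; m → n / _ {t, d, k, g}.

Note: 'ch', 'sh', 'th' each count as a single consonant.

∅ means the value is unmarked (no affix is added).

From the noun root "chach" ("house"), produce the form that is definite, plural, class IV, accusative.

Attach definiteness definite -to → chachto.
Attach number plural -o → chachtoo.
Attach noun class class IV -thiw → chachtoothiw.
case = accusative: zero marking, form stays chachtoothiw.
Apply vowel harmony: chachtoothiw → chachtoothuw.
Nasal assimilation: no change.

chachtoothuw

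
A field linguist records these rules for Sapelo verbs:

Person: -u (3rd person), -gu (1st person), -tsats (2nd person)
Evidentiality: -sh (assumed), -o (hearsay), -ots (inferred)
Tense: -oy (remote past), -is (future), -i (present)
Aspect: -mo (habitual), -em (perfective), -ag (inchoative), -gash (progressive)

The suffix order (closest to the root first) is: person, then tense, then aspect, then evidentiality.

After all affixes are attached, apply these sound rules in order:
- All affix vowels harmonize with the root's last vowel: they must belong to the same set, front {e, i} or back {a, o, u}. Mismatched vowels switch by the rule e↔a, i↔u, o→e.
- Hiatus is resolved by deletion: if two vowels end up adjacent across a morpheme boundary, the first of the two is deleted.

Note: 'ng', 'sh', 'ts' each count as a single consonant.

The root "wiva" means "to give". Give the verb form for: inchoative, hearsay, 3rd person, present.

wivago

Attach person 3rd person -u → wivau.
Attach tense present -i → wivaui.
Attach aspect inchoative -ag → wivauiag.
Attach evidentiality hearsay -o → wivauiago.
Apply vowel harmony: wivauiago → wivauuago.
Apply vowel deletion: wivauuago → wivago.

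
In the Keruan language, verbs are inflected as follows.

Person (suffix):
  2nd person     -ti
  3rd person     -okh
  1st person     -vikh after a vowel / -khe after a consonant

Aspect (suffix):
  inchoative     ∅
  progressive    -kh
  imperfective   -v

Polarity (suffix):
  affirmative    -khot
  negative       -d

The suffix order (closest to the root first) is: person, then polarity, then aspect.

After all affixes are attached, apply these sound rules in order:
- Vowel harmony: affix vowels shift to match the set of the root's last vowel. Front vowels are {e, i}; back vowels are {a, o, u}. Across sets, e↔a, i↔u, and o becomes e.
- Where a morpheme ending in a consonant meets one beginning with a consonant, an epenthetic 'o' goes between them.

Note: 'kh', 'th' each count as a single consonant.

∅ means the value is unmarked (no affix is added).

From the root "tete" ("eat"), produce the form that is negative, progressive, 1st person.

Attach person 1st person -vikh (after vowel 'e') → tetevikh.
Attach polarity negative -d → tetevikhd.
Attach aspect progressive -kh → tetevikhdkh.
Vowel harmony: no change.
Apply epenthesis: tetevikhdkh → tetevikhodokh.

tetevikhodokh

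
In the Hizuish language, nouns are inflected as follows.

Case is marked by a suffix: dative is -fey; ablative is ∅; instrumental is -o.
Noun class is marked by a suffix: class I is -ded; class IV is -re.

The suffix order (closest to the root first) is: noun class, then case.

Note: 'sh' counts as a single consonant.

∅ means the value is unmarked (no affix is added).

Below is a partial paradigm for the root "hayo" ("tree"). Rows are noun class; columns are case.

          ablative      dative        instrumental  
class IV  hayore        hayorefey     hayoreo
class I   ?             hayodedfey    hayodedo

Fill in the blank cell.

Attach noun class class I -ded → hayoded.
case = ablative: zero marking, form stays hayoded.

hayoded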